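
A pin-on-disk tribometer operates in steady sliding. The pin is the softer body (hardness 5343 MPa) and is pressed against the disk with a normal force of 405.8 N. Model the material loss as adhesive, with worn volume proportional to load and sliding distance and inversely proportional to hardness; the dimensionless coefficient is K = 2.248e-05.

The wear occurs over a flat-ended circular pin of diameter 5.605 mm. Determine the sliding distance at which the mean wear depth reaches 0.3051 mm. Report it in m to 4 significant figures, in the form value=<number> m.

Shown intermediates are rounded; the computation keeps exact precision, and a lone final rounding: 4 significant digits.
Hardness H = 5343 MPa = 5.343e+09 Pa.
Pin diameter d = 5.605 mm = 0.005605 m. Contact area A = π·d²/4 = π·(0.005605 m)²/4 = 2.467e-05 m².
Depth limit h_lim = 0.3051 mm = 3.051e-04 m.
Working in SI base units: W = 405.8 N, H = 5.343e+09 Pa, K = 2.248e-05.
Allowed volume V_lim = h_lim·A = 3.051e-04 · 2.467e-05 = 7.528e-09 m³.
Life L = V_lim·H/(K·W) = 7.528e-09 · 5.343e+09 / (2.248e-05 · 405.8) = 4409 m.

value=4409 m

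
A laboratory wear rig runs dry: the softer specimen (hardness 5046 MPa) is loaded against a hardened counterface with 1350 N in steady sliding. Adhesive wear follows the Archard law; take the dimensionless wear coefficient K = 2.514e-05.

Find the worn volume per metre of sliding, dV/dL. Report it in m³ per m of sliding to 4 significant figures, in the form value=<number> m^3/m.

value=6.726e-12 m^3/m

Intermediates are shown rounded, and all arithmetic keeps exact precision. Rounded just once: 4 significant digits.
Hardness H = 5046 MPa = 5.046e+09 Pa.
In SI base units: W = 1350 N, H = 5.046e+09 Pa, K = 2.514e-05.
Wear rate dV/dL = K·W/H, so: 2.514e-05 · 1350 / 5.046e+09 = 6.726e-12 m³/m.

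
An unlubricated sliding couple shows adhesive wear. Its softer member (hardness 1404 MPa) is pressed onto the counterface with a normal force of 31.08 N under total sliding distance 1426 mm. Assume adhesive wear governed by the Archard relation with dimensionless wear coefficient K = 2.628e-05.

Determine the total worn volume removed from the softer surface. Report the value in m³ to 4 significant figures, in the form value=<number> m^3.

value=8.296e-13 m^3

Intermediate values are printed rounded — every step holds full float precision, and rounded once at the end, at 4 significant figures.
Convert: Path length L = 1426 mm = 1.426 m.
Convert: Hardness H = 1404 MPa = 1.404e+09 Pa.
Collected in SI base units: W = 31.08 N, H = 1.404e+09 Pa, K = 2.628e-05.
Wear volume V = K·W·L/H = 2.628e-05 · 31.08 · 1.426 / 1.404e+09 = 8.296e-13 m³.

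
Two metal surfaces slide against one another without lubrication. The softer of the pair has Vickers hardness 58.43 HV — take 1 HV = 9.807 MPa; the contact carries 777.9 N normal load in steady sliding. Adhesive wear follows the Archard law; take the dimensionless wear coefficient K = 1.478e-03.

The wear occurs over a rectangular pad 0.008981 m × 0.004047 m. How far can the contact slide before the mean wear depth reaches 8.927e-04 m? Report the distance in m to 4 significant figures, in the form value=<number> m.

The algebra keeps exact precision — quoted intermediates are rounded; one final rounding, at four significant digits.
Convert: Hardness H = 58.43 HV × 9.807 MPa/HV = 573.0 MPa = 5.730e+08 Pa.
Convert: Contact area A = 0.008981 m × 0.004047 m = 3.635e-05 m².
In SI base units: W = 777.9 N, H = 5.730e+08 Pa, K = 1.478e-03.
Wearable volume V_lim = h_lim·A = 8.927e-04 · 3.635e-05 = 3.245e-08 m³.
Inverting, life L = V_lim·H/(K·W) = 3.245e-08 · 5.730e+08 / (1.478e-03 · 777.9) = 16.17 m.

value=16.17 m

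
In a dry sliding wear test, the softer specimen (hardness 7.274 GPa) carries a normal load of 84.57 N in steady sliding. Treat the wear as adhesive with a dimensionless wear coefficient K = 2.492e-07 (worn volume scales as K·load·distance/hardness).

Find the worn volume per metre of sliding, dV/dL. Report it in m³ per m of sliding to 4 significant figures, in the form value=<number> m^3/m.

value=2.897e-15 m^3/m

Shown intermediates are rounded; the algebra carries full precision, and a lone final rounding: 4 significant digits.
Hardness H = 7.274 GPa = 7.274e+09 Pa.
SI base units throughout: W = 84.57 N, H = 7.274e+09 Pa, K = 2.492e-07.
Sliding wear rate dV/dL = K·W/H: 2.492e-07 · 84.57 / 7.274e+09 = 2.897e-15 m³/m.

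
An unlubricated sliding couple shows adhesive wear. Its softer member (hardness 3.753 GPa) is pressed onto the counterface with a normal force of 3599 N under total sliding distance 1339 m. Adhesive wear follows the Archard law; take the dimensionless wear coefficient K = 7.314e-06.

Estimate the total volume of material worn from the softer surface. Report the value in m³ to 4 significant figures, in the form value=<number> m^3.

The intermediates are shown rounded; each operation carries full precision — rounded just once, at four significant digits.
Hardness H = 3.753 GPa = 3.753e+09 Pa.
Restated in SI base units: W = 3599 N, H = 3.753e+09 Pa, K = 7.314e-06.
Archard relation: V = K·W·L/H = 7.314e-06 · 3599 · 1339 / 3.753e+09 = 9.392e-09 m³.

value=9.392e-09 m^3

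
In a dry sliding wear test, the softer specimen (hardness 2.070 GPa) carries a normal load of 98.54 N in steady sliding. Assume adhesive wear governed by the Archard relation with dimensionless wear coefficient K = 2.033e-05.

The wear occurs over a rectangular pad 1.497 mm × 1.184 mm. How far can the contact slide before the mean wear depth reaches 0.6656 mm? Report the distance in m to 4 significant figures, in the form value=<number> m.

value=1219 m

The intermediates are printed rounded, and every step runs at full float precision. Rounded just once: 4 significant digits.
Convert: Hardness H = 2.070 GPa = 2.070e+09 Pa.
Convert: Pad sides 1.497 mm × 1.184 mm = 0.001497 m × 0.001184 m. Contact area A = 0.001497 m × 0.001184 m = 1.772e-06 m².
Convert: Depth limit h_lim = 0.6656 mm = 6.656e-04 m.
Restated in SI base units: W = 98.54 N, H = 2.070e+09 Pa, K = 2.033e-05.
Allowed volume V_lim = h_lim·A = 6.656e-04 · 1.772e-06 = 1.180e-09 m³.
Inverting, life L = V_lim·H/(K·W) = 1.180e-09 · 2.070e+09 / (2.033e-05 · 98.54) = 1219 m.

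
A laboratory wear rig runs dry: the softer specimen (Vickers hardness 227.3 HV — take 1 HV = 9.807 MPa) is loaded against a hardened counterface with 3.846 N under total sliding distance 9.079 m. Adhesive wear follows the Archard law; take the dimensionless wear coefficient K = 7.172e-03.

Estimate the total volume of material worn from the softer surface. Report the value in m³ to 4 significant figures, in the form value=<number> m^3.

The computation holds full float precision. Printed values are rounded. Rounded just once, at 4 significant figures.
Hardness H = 227.3 HV × 9.807 MPa/HV = 2229 MPa = 2.229e+09 Pa.
Expressed in SI base units: W = 3.846 N, H = 2.229e+09 Pa, K = 7.172e-03.
Volume removed: V = K·W·L/H = 7.172e-03 · 3.846 · 9.079 / 2.229e+09 = 1.123e-10 m³.

value=1.123e-10 m^3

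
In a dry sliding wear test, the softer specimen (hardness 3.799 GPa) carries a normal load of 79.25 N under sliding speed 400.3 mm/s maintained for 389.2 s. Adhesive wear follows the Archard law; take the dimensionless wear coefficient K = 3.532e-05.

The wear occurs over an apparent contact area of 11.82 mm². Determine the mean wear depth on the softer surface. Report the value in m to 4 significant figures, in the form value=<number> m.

value=9.712e-06 m

Intermediate values are printed rounded. All arithmetic holds exact precision, and one last rounding to 4 significant digits.
Convert: Sliding speed v = 400.3 mm/s = 0.4003 m/s. Path length L = v·t = 0.4003 m/s × 389.2 s = 155.8 m.
Convert: Hardness H = 3.799 GPa = 3.799e+09 Pa.
Convert: Contact area A = 11.82 mm² = 1.182e-05 m².
In SI base units: W = 79.25 N, H = 3.799e+09 Pa, K = 3.532e-05.
Worn volume V = K·W·L/H = 3.532e-05 · 79.25 · 155.8 / 3.799e+09 = 1.148e-10 m³.
Depth h = V/A = 1.148e-10 / 1.182e-05 = 9.712e-06 m.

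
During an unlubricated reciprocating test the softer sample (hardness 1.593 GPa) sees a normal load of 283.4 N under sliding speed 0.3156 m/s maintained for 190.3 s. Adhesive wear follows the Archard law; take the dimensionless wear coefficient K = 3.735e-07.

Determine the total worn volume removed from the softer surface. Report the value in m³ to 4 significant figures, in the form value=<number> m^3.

value=3.991e-12 m^3

Printed values are rounded — every step holds exact precision — a lone final rounding, at 4 significant figures.
Convert: Sliding distance L = v·t = 0.3156 m/s × 190.3 s = 60.06 m.
Convert: Hardness H = 1.593 GPa = 1.593e+09 Pa.
As SI base values: W = 283.4 N, H = 1.593e+09 Pa, K = 3.735e-07.
Archard relation: V = K·W·L/H = 3.735e-07 · 283.4 · 60.06 / 1.593e+09 = 3.991e-12 m³.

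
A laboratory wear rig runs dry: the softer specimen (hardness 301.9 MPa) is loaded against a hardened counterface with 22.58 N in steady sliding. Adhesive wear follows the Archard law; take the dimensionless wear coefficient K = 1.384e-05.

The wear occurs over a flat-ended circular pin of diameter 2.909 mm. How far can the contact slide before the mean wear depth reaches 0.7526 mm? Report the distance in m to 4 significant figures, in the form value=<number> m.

The computation keeps full precision — intermediate values are displayed rounded — a single final rounding to 4 significant digits.
Hardness H = 301.9 MPa = 3.019e+08 Pa.
Pin diameter d = 2.909 mm = 0.002909 m. Contact area A = π·d²/4 = π·(0.002909 m)²/4 = 6.646e-06 m².
Depth limit h_lim = 0.7526 mm = 7.526e-04 m.
Expressed in SI base units: W = 22.58 N, H = 3.019e+08 Pa, K = 1.384e-05.
At the depth limit, V_lim = h_lim·A = 7.526e-04 · 6.646e-06 = 5.002e-09 m³.
Sliding life L = V_lim·H/(K·W) = 5.002e-09 · 3.019e+08 / (1.384e-05 · 22.58) = 4832 m.

value=4832 m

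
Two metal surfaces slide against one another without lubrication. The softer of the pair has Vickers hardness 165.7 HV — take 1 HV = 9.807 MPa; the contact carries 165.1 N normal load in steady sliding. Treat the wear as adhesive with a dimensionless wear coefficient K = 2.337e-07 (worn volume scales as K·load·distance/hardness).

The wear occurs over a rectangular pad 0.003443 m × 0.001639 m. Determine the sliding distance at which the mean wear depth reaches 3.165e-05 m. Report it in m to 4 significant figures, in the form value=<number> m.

The intermediates appear rounded; the computation holds full float precision. Rounded once at the end, at four significant figures.
Hardness H = 165.7 HV × 9.807 MPa/HV = 1625 MPa = 1.625e+09 Pa.
Contact area A = 0.003443 m × 0.001639 m = 5.643e-06 m².
Expressed in SI base units: W = 165.1 N, H = 1.625e+09 Pa, K = 2.337e-07.
Allowed volume V_lim = h_lim·A = 3.165e-05 · 5.643e-06 = 1.786e-10 m³.
Inverting, life L = V_lim·H/(K·W) = 1.786e-10 · 1.625e+09 / (2.337e-07 · 165.1) = 7522 m.

value=7522 m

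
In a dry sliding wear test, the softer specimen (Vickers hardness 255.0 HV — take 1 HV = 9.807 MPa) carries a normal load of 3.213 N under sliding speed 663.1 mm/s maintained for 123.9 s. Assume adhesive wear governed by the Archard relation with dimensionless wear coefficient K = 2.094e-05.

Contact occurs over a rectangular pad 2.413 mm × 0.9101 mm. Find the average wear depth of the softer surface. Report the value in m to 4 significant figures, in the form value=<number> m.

Each operation maintains full float precision. Intermediates are printed rounded; one last rounding, at 4 significant figures.
Convert: Sliding speed v = 663.1 mm/s = 0.6631 m/s. Distance L = v·t = 0.6631 m/s × 123.9 s = 82.16 m.
Convert: Hardness H = 255.0 HV × 9.807 MPa/HV = 2501 MPa = 2.501e+09 Pa.
Convert: Pad sides 2.413 mm × 0.9101 mm = 2.413e-03 m × 9.101e-04 m. Contact area A = 2.413e-03 m × 9.101e-04 m = 2.196e-06 m².
Expressed in SI base units: W = 3.213 N, H = 2.501e+09 Pa, K = 2.094e-05.
Volume removed: V = K·W·L/H = 2.094e-05 · 3.213 · 82.16 / 2.501e+09 = 2.210e-12 m³.
Mean depth h = V/A = 2.210e-12 / 2.196e-06 = 1.007e-06 m.

value=1.007e-06 m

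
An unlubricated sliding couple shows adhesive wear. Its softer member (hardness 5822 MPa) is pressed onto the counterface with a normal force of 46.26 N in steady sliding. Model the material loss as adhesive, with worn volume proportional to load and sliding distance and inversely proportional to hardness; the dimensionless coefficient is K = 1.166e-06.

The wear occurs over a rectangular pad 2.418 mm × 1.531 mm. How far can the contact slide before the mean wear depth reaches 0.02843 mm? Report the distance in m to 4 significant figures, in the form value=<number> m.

value=1.136e+04 m

Intermediates appear rounded — each operation maintains exact precision; rounded just once: 4 significant figures.
Convert: Hardness H = 5822 MPa = 5.822e+09 Pa.
Convert: Pad sides 2.418 mm × 1.531 mm = 0.002418 m × 0.001531 m. Contact area A = 0.002418 m × 0.001531 m = 3.702e-06 m².
Convert: Depth limit h_lim = 0.02843 mm = 2.843e-05 m.
Expressed in SI base units: W = 46.26 N, H = 5.822e+09 Pa, K = 1.166e-06.
At the depth limit, V_lim = h_lim·A = 2.843e-05 · 3.702e-06 = 1.052e-10 m³.
Thus life L = V_lim·H/(K·W) = 1.052e-10 · 5.822e+09 / (1.166e-06 · 46.26) = 1.136e+04 m.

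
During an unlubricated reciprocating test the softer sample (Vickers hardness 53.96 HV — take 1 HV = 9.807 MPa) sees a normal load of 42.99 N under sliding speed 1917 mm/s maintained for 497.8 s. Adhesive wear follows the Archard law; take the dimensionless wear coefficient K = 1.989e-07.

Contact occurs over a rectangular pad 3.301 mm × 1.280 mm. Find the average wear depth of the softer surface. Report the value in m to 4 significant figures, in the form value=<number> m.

The algebra keeps exact precision, and intermediate values are displayed rounded. Rounded just once: 4 significant figures.
Sliding speed v = 1917 mm/s = 1.917 m/s. Path length L = v·t = 1.917 m/s × 497.8 s = 954.3 m.
Hardness H = 53.96 HV × 9.807 MPa/HV = 529.2 MPa = 5.292e+08 Pa.
Pad sides 3.301 mm × 1.280 mm = 0.003301 m × 0.001280 m. Contact area A = 0.003301 m × 0.001280 m = 4.225e-06 m².
Restated in SI base units: W = 42.99 N, H = 5.292e+08 Pa, K = 1.989e-07.
Wear volume V = K·W·L/H = 1.989e-07 · 42.99 · 954.3 / 5.292e+08 = 1.542e-11 m³.
Depth of wear h = V/A = 1.542e-11 / 4.225e-06 = 3.649e-06 m.

value=3.649e-06 m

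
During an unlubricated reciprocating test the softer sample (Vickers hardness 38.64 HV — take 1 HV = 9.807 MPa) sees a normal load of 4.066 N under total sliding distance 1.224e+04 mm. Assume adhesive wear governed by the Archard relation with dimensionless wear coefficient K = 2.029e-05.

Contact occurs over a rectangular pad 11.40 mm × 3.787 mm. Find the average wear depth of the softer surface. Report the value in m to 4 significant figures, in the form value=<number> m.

The algebra maintains full float precision; intermediate values appear rounded — a lone final rounding: 4 significant figures.
Distance L = 1.224e+04 mm = 12.24 m.
Hardness H = 38.64 HV × 9.807 MPa/HV = 378.9 MPa = 3.789e+08 Pa.
Pad sides 11.40 mm × 3.787 mm = 0.01140 m × 0.003787 m. Contact area A = 0.01140 m × 0.003787 m = 4.317e-05 m².
SI base units throughout: W = 4.066 N, H = 3.789e+08 Pa, K = 2.029e-05.
The Archard volume V = K·W·L/H = 2.029e-05 · 4.066 · 12.24 / 3.789e+08 = 2.665e-12 m³.
Mean wear depth h = V/A = 2.665e-12 / 4.317e-05 = 6.172e-08 m.

value=6.172e-08 m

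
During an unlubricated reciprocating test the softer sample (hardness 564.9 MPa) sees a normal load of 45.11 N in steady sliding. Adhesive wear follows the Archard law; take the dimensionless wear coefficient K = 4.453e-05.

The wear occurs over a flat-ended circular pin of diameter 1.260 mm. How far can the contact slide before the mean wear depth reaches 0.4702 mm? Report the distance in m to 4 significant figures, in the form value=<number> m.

Intermediate values are printed rounded. Each operation runs at full precision. Rounded just once: four significant digits.
Convert: Hardness H = 564.9 MPa = 5.649e+08 Pa.
Convert: Pin diameter d = 1.260 mm = 0.001260 m. Contact area A = π·d²/4 = π·(0.001260 m)²/4 = 1.247e-06 m².
Convert: Depth limit h_lim = 0.4702 mm = 4.702e-04 m.
Restated in SI base units: W = 45.11 N, H = 5.649e+08 Pa, K = 4.453e-05.
At the depth limit, V_lim = h_lim·A = 4.702e-04 · 1.247e-06 = 5.863e-10 m³.
So the life L = V_lim·H/(K·W) = 5.863e-10 · 5.649e+08 / (4.453e-05 · 45.11) = 164.9 m.

value=164.9 m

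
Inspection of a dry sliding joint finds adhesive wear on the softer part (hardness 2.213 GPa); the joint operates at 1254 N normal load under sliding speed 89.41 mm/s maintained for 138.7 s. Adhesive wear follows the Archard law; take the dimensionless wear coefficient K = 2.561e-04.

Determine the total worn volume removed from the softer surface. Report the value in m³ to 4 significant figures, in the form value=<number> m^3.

The intermediates appear rounded. All arithmetic keeps full float precision, and a lone final rounding, at four significant figures.
Convert: Sliding speed v = 89.41 mm/s = 0.08941 m/s. Distance L = v·t = 0.08941 m/s × 138.7 s = 12.40 m.
Convert: Hardness H = 2.213 GPa = 2.213e+09 Pa.
In SI base units, W = 1254 N, H = 2.213e+09 Pa, K = 2.561e-04.
Archard relation: V = K·W·L/H = 2.561e-04 · 1254 · 12.40 / 2.213e+09 = 1.800e-09 m³.

value=1.800e-09 m^3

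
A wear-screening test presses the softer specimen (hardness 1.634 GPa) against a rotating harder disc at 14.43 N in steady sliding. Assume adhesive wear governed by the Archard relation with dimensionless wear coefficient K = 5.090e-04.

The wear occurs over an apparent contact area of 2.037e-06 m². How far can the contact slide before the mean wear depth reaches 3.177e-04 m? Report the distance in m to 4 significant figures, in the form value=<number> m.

The computation keeps full float precision; the intermediates appear rounded — rounded just once to 4 significant figures.
Hardness H = 1.634 GPa = 1.634e+09 Pa.
Expressed in SI base units: W = 14.43 N, H = 1.634e+09 Pa, K = 5.090e-04.
Allowed volume V_lim = h_lim·A = 3.177e-04 · 2.037e-06 = 6.472e-10 m³.
Sliding life L = V_lim·H/(K·W) = 6.472e-10 · 1.634e+09 / (5.090e-04 · 14.43) = 144.0 m.

value=144.0 m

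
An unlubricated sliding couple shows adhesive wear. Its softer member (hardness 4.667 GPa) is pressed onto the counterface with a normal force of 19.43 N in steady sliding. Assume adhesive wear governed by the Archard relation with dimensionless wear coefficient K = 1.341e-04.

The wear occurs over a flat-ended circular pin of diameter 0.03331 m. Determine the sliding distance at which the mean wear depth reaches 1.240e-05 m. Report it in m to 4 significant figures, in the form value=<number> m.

value=1.936e+04 m

Shown intermediates are rounded, and each operation keeps exact precision — a single final rounding, at 4 significant digits.
Hardness H = 4.667 GPa = 4.667e+09 Pa.
Contact area A = π·d²/4 = π·(0.03331 m)²/4 = 8.714e-04 m².
In SI base units, W = 19.43 N, H = 4.667e+09 Pa, K = 1.341e-04.
Permissible volume V_lim = h_lim·A = 1.240e-05 · 8.714e-04 = 1.081e-08 m³.
Thus life L = V_lim·H/(K·W) = 1.081e-08 · 4.667e+09 / (1.341e-04 · 19.43) = 1.936e+04 m.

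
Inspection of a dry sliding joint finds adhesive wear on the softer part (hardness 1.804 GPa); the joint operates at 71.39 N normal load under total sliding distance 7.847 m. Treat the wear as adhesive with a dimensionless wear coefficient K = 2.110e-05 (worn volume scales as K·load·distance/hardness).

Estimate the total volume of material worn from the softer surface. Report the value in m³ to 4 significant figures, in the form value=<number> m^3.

Intermediates appear rounded; all working math maintains exact precision — rounded just once to four significant figures.
Hardness H = 1.804 GPa = 1.804e+09 Pa.
Working in SI base units: W = 71.39 N, H = 1.804e+09 Pa, K = 2.110e-05.
Archard volume V = K·W·L/H = 2.110e-05 · 71.39 · 7.847 / 1.804e+09 = 6.552e-12 m³.

value=6.552e-12 m^3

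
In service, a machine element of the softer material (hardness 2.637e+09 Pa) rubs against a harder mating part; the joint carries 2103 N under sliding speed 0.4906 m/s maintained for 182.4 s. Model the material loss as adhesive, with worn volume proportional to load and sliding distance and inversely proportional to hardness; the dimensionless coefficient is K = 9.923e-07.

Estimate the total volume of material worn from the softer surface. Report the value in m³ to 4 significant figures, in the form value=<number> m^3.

All working math keeps exact precision — the intermediates appear rounded; a single final rounding, at 4 significant figures.
Convert: The distance L = v·t = 0.4906 m/s × 182.4 s = 89.49 m.
SI base units throughout: W = 2103 N, H = 2.637e+09 Pa, K = 9.923e-07.
The Archard volume V = K·W·L/H = 9.923e-07 · 2103 · 89.49 / 2.637e+09 = 7.081e-11 m³.

value=7.081e-11 m^3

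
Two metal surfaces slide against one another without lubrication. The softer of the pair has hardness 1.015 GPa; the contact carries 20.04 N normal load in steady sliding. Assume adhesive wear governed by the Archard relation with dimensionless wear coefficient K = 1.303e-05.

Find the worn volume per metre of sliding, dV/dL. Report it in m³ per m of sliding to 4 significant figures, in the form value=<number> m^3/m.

value=2.573e-13 m^3/m

Intermediate values are printed rounded. All arithmetic carries full float precision; rounded once at the end: four significant digits.
Convert: Hardness H = 1.015 GPa = 1.015e+09 Pa.
Restated in SI base units: W = 20.04 N, H = 1.015e+09 Pa, K = 1.303e-05.
Wear rate dV/dL = K·W/H: 1.303e-05 · 20.04 / 1.015e+09 = 2.573e-13 m³/m.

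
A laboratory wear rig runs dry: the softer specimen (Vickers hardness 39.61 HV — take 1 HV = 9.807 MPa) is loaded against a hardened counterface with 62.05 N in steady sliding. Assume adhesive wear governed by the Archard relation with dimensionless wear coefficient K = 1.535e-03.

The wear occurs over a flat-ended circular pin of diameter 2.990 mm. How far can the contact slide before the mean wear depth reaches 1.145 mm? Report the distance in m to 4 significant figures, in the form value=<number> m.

value=32.79 m

The intermediates are printed rounded, and the computation runs at full precision — one final rounding, at four significant digits.
Hardness H = 39.61 HV × 9.807 MPa/HV = 388.5 MPa = 3.885e+08 Pa.
Pin diameter d = 2.990 mm = 0.002990 m. Contact area A = π·d²/4 = π·(0.002990 m)²/4 = 7.022e-06 m².
Depth limit h_lim = 1.145 mm = 0.001145 m.
Working in SI base units: W = 62.05 N, H = 3.885e+08 Pa, K = 1.535e-03.
Permissible volume V_lim = h_lim·A = 0.001145 · 7.022e-06 = 8.040e-09 m³.
Life L = V_lim·H/(K·W) = 8.040e-09 · 3.885e+08 / (1.535e-03 · 62.05) = 32.79 m.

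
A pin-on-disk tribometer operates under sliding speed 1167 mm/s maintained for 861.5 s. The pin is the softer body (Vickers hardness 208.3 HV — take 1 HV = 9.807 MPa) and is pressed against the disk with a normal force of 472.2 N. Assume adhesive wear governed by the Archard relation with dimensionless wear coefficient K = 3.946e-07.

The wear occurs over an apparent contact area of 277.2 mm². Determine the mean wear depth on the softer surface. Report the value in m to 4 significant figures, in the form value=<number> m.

value=3.308e-07 m

Intermediate values appear rounded; each operation carries full precision — one final rounding: four significant digits.
Sliding speed v = 1167 mm/s = 1.167 m/s. Distance covered L = v·t = 1.167 m/s × 861.5 s = 1005 m.
Hardness H = 208.3 HV × 9.807 MPa/HV = 2043 MPa = 2.043e+09 Pa.
Contact area A = 277.2 mm² = 2.772e-04 m².
SI base units throughout: W = 472.2 N, H = 2.043e+09 Pa, K = 3.946e-07.
Volume removed: V = K·W·L/H = 3.946e-07 · 472.2 · 1005 / 2.043e+09 = 9.170e-11 m³.
Depth of wear h = V/A = 9.170e-11 / 2.772e-04 = 3.308e-07 m.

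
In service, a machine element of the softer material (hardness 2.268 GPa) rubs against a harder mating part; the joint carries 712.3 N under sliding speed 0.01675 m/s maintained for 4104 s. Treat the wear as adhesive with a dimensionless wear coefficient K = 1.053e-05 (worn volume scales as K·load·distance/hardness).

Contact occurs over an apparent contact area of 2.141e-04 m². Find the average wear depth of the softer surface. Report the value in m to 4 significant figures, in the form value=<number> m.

value=1.062e-06 m

Intermediate values are shown rounded; the computation carries exact precision — rounded once at the end: four significant figures.
The distance L = v·t = 0.01675 m/s × 4104 s = 68.74 m.
Hardness H = 2.268 GPa = 2.268e+09 Pa.
As SI base values: W = 712.3 N, H = 2.268e+09 Pa, K = 1.053e-05.
Apply Archard: V = K·W·L/H = 1.053e-05 · 712.3 · 68.74 / 2.268e+09 = 2.273e-10 m³.
Mean depth h = V/A = 2.273e-10 / 2.141e-04 = 1.062e-06 m.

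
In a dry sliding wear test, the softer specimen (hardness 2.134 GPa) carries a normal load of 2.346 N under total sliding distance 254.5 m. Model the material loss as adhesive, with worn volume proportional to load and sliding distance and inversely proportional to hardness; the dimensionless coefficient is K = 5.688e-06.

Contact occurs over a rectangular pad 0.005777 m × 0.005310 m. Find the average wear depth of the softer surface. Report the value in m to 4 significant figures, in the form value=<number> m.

The intermediates are displayed rounded; every step keeps full precision — rounded just once to four significant digits.
Hardness H = 2.134 GPa = 2.134e+09 Pa.
Contact area A = 0.005777 m × 0.005310 m = 3.068e-05 m².
SI base units throughout: W = 2.346 N, H = 2.134e+09 Pa, K = 5.688e-06.
Archard relation: V = K·W·L/H = 5.688e-06 · 2.346 · 254.5 / 2.134e+09 = 1.591e-12 m³.
Depth h = V/A = 1.591e-12 / 3.068e-05 = 5.188e-08 m.

value=5.188e-08 m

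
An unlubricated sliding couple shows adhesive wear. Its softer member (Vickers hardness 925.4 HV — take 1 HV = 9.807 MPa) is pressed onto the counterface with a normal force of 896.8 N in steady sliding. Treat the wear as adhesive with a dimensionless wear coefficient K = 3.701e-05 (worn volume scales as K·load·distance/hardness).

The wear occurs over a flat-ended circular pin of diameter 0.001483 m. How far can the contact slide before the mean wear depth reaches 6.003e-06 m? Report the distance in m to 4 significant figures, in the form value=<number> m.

The computation runs at exact precision. Displayed values are rounded; rounded once at the end, at 4 significant digits.
Convert: Hardness H = 925.4 HV × 9.807 MPa/HV = 9075 MPa = 9.075e+09 Pa.
Convert: Contact area A = π·d²/4 = π·(0.001483 m)²/4 = 1.727e-06 m².
Restated in SI base units: W = 896.8 N, H = 9.075e+09 Pa, K = 3.701e-05.
Allowed volume V_lim = h_lim·A = 6.003e-06 · 1.727e-06 = 1.037e-11 m³.
So the life L = V_lim·H/(K·W) = 1.037e-11 · 9.075e+09 / (3.701e-05 · 896.8) = 2.835 m.

value=2.835 m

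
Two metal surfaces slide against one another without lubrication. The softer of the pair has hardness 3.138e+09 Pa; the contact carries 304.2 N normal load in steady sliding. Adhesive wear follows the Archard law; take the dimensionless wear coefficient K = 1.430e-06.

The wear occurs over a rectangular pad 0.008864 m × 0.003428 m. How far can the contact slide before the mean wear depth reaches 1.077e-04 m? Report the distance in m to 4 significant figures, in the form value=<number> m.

Intermediates are displayed rounded — the algebra maintains exact precision, and one final rounding: four significant figures.
Contact area A = 0.008864 m × 0.003428 m = 3.039e-05 m².
As SI base values: W = 304.2 N, H = 3.138e+09 Pa, K = 1.430e-06.
Permissible volume V_lim = h_lim·A = 1.077e-04 · 3.039e-05 = 3.273e-09 m³.
Life L = V_lim·H/(K·W) = 3.273e-09 · 3.138e+09 / (1.430e-06 · 304.2) = 2.361e+04 m.

value=2.361e+04 m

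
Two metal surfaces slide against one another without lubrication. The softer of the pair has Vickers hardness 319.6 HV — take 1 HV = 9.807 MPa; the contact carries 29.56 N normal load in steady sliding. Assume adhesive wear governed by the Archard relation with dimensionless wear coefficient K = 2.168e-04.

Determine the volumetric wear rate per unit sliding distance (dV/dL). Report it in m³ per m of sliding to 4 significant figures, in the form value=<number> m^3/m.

Each operation keeps full precision — printed values are rounded. Rounded just once, at four significant figures.
Convert: Hardness H = 319.6 HV × 9.807 MPa/HV = 3134 MPa = 3.134e+09 Pa.
SI base units throughout: W = 29.56 N, H = 3.134e+09 Pa, K = 2.168e-04.
Volumetric rate dV/dL = K·W/H, per unit distance: 2.168e-04 · 29.56 / 3.134e+09 = 2.045e-12 m³/m.

value=2.045e-12 m^3/m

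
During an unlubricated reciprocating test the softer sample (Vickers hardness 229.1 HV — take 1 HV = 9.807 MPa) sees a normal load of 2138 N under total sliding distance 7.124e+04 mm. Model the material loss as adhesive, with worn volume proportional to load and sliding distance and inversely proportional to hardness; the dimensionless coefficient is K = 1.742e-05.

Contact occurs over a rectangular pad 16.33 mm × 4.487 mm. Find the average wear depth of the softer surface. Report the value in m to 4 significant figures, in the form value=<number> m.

value=1.612e-05 m

Each operation carries full float precision — the intermediates are shown rounded — a lone final rounding to 4 significant figures.
Convert: The distance L = 7.124e+04 mm = 71.24 m.
Convert: Hardness H = 229.1 HV × 9.807 MPa/HV = 2247 MPa = 2.247e+09 Pa.
Convert: Pad sides 16.33 mm × 4.487 mm = 0.01633 m × 0.004487 m. Contact area A = 0.01633 m × 0.004487 m = 7.327e-05 m².
Working in SI base units: W = 2138 N, H = 2.247e+09 Pa, K = 1.742e-05.
Worn volume V = K·W·L/H = 1.742e-05 · 2138 · 71.24 / 2.247e+09 = 1.181e-09 m³.
Mean wear depth h = V/A = 1.181e-09 / 7.327e-05 = 1.612e-05 m.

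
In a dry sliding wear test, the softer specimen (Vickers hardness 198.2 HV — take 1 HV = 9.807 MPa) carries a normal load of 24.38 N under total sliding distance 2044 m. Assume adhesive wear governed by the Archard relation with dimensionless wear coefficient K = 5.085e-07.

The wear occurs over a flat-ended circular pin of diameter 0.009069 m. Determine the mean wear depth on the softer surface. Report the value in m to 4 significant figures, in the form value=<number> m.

All working math keeps full float precision — shown intermediates are rounded. Rounded just once, at four significant figures.
Convert: Hardness H = 198.2 HV × 9.807 MPa/HV = 1944 MPa = 1.944e+09 Pa.
Convert: Contact area A = π·d²/4 = π·(0.009069 m)²/4 = 6.460e-05 m².
SI base units throughout: W = 24.38 N, H = 1.944e+09 Pa, K = 5.085e-07.
Volume removed: V = K·W·L/H = 5.085e-07 · 24.38 · 2044 / 1.944e+09 = 1.304e-11 m³.
Depth h = V/A = 1.304e-11 / 6.460e-05 = 2.018e-07 m.

value=2.018e-07 m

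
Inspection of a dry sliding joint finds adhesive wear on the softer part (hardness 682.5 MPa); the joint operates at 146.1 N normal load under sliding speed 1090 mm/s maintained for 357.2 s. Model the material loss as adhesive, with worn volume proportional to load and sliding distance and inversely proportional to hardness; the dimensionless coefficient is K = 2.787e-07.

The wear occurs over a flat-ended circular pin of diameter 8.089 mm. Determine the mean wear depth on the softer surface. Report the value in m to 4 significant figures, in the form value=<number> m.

value=4.520e-07 m

All arithmetic carries full float precision. Intermediates are printed rounded — one last rounding, at four significant digits.
Sliding speed v = 1090 mm/s = 1.090 m/s. Sliding distance L = v·t = 1.090 m/s × 357.2 s = 389.3 m.
Hardness H = 682.5 MPa = 6.825e+08 Pa.
Pin diameter d = 8.089 mm = 0.008089 m. Contact area A = π·d²/4 = π·(0.008089 m)²/4 = 5.139e-05 m².
Collected in SI base units: W = 146.1 N, H = 6.825e+08 Pa, K = 2.787e-07.
Apply Archard: V = K·W·L/H = 2.787e-07 · 146.1 · 389.3 / 6.825e+08 = 2.323e-11 m³.
Depth h = V/A = 2.323e-11 / 5.139e-05 = 4.520e-07 m.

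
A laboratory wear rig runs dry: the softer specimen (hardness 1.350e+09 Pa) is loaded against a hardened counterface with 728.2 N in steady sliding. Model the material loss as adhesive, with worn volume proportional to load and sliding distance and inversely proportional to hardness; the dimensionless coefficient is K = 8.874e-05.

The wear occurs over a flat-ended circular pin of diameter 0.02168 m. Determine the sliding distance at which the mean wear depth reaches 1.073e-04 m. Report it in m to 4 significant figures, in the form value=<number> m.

value=827.5 m

Intermediates are displayed rounded, and the algebra carries full float precision. Rounded once at the end to four significant digits.
Convert: Contact area A = π·d²/4 = π·(0.02168 m)²/4 = 3.692e-04 m².
Expressed in SI base units: W = 728.2 N, H = 1.350e+09 Pa, K = 8.874e-05.
Permissible volume V_lim = h_lim·A = 1.073e-04 · 3.692e-04 = 3.961e-08 m³.
Inverting, life L = V_lim·H/(K·W) = 3.961e-08 · 1.350e+09 / (8.874e-05 · 728.2) = 827.5 m.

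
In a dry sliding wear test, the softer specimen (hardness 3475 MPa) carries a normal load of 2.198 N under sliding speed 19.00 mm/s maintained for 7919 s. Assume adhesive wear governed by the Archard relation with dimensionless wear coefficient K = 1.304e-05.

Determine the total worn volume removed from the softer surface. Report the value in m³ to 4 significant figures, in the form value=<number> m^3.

value=1.241e-12 m^3

The intermediates are shown rounded — the computation runs at exact precision. Rounded once at the end to 4 significant digits.
Sliding speed v = 19.00 mm/s = 0.01900 m/s. Sliding distance L = v·t = 0.01900 m/s × 7919 s = 150.5 m.
Hardness H = 3475 MPa = 3.475e+09 Pa.
As SI base values: W = 2.198 N, H = 3.475e+09 Pa, K = 1.304e-05.
Archard relation: V = K·W·L/H = 1.304e-05 · 2.198 · 150.5 / 3.475e+09 = 1.241e-12 m³.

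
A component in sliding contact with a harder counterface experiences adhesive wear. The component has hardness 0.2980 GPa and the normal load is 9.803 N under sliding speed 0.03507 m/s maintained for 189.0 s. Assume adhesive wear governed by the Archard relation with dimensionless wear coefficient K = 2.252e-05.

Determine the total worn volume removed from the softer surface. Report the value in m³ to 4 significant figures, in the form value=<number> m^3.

value=4.910e-12 m^3

Shown intermediates are rounded; all arithmetic keeps full precision — a lone final rounding: four significant figures.
Convert: Distance L = v·t = 0.03507 m/s × 189.0 s = 6.628 m.
Convert: Hardness H = 0.2980 GPa = 2.980e+08 Pa.
Restated in SI base units: W = 9.803 N, H = 2.980e+08 Pa, K = 2.252e-05.
Apply Archard: V = K·W·L/H = 2.252e-05 · 9.803 · 6.628 / 2.980e+08 = 4.910e-12 m³.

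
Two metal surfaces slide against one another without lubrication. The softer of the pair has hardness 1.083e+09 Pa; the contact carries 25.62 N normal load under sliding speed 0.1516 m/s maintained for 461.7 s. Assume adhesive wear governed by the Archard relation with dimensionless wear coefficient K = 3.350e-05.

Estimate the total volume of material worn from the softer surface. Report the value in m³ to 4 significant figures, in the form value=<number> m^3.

Printed values are rounded; the algebra carries exact precision — a single final rounding: 4 significant digits.
Path length L = v·t = 0.1516 m/s × 461.7 s = 69.99 m.
Restated in SI base units: W = 25.62 N, H = 1.083e+09 Pa, K = 3.350e-05.
Apply Archard: V = K·W·L/H = 3.350e-05 · 25.62 · 69.99 / 1.083e+09 = 5.547e-11 m³.

value=5.547e-11 m^3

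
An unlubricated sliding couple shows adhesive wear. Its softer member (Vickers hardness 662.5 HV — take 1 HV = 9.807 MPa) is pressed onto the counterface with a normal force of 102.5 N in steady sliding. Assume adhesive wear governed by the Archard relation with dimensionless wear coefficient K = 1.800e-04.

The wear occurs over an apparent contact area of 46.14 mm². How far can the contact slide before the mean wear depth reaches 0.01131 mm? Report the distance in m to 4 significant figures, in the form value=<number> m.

value=183.8 m

The algebra holds exact precision, and shown intermediates are rounded, and one last rounding to 4 significant digits.
Hardness H = 662.5 HV × 9.807 MPa/HV = 6497 MPa = 6.497e+09 Pa.
Contact area A = 46.14 mm² = 4.614e-05 m².
Depth limit h_lim = 0.01131 mm = 1.131e-05 m.
In SI base units: W = 102.5 N, H = 6.497e+09 Pa, K = 1.800e-04.
Volume at the limit: V_lim = h_lim·A = 1.131e-05 · 4.614e-05 = 5.218e-10 m³.
So the life L = V_lim·H/(K·W) = 5.218e-10 · 6.497e+09 / (1.800e-04 · 102.5) = 183.8 m.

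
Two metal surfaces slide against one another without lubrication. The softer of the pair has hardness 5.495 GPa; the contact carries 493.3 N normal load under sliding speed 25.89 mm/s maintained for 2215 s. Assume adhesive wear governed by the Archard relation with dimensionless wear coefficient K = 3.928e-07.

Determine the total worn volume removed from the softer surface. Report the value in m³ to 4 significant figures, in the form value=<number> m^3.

Printed values are rounded; the algebra keeps full precision. Rounded just once, at 4 significant digits.
Convert: Sliding speed v = 25.89 mm/s = 0.02589 m/s. Path length L = v·t = 0.02589 m/s × 2215 s = 57.35 m.
Convert: Hardness H = 5.495 GPa = 5.495e+09 Pa.
Working in SI base units: W = 493.3 N, H = 5.495e+09 Pa, K = 3.928e-07.
Archard relation: V = K·W·L/H = 3.928e-07 · 493.3 · 57.35 / 5.495e+09 = 2.022e-12 m³.

value=2.022e-12 m^3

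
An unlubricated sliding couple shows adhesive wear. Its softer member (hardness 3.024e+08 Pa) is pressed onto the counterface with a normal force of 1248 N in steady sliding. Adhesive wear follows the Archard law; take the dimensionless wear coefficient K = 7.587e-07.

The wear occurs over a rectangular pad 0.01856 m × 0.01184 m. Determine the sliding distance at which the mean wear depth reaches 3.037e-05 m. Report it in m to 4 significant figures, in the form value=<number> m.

value=2131 m

The algebra keeps full float precision — intermediates are printed rounded, and a lone final rounding: 4 significant digits.
Contact area A = 0.01856 m × 0.01184 m = 2.198e-04 m².
In SI base units, W = 1248 N, H = 3.024e+08 Pa, K = 7.587e-07.
Limit volume V_lim = h_lim·A = 3.037e-05 · 2.198e-04 = 6.674e-09 m³.
Inverting, life L = V_lim·H/(K·W) = 6.674e-09 · 3.024e+08 / (7.587e-07 · 1248) = 2131 m.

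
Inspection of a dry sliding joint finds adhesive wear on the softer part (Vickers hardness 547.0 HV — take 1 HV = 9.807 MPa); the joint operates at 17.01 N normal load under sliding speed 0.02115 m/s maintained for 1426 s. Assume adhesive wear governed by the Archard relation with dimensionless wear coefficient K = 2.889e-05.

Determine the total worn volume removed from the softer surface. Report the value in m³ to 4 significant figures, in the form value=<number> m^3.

Printed values are rounded — all arithmetic runs at full precision; one final rounding, at four significant figures.
Sliding distance L = v·t = 0.02115 m/s × 1426 s = 30.16 m.
Hardness H = 547.0 HV × 9.807 MPa/HV = 5364 MPa = 5.364e+09 Pa.
Working in SI base units: W = 17.01 N, H = 5.364e+09 Pa, K = 2.889e-05.
Archard volume V = K·W·L/H = 2.889e-05 · 17.01 · 30.16 / 5.364e+09 = 2.763e-12 m³.

value=2.763e-12 m^3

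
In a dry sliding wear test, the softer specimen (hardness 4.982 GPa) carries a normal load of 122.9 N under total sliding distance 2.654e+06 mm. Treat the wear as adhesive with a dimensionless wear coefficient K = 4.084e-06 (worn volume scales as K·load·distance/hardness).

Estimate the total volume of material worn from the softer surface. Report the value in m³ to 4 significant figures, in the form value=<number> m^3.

All working math runs at full precision; intermediates are displayed rounded — rounded once at the end, at four significant digits.
Convert: Sliding distance L = 2.654e+06 mm = 2654 m.
Convert: Hardness H = 4.982 GPa = 4.982e+09 Pa.
In SI base units: W = 122.9 N, H = 4.982e+09 Pa, K = 4.084e-06.
Worn volume V = K·W·L/H = 4.084e-06 · 122.9 · 2654 / 4.982e+09 = 2.674e-10 m³.

value=2.674e-10 m^3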